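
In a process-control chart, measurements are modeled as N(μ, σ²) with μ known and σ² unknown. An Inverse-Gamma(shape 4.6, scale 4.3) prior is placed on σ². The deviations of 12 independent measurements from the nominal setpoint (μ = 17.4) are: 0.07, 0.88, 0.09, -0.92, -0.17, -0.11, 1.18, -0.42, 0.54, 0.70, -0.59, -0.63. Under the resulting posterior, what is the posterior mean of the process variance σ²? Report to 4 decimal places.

With known mean μ and an Inverse-Gamma(α, β) prior on σ², the Normal likelihood is conjugate: posterior is Inv-Gamma(α + n/2, β + Σ(xᵢ−μ)²/2).
Σ(xᵢ−μ)² = (0.07)² + (0.88)² + (0.09)² + (-0.92)² + (-0.17)² + (-0.11)² + (1.18)² + (-0.42)² + (0.54)² + (0.70)² + (-0.59)² + (-0.63)² = 4.7702.
Posterior: Inv-Gamma(4.6 + 12/2, 4.3 + 4.7702/2) = Inv-Gamma(10.60, 6.68510).
E[σ²|data] = β/(α−1) = 6.68510/9.60 = 0.6964.

0.6964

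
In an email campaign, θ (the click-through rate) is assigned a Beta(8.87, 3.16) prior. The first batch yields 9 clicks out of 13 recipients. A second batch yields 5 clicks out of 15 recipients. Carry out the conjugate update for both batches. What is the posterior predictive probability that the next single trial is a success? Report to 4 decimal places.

The Beta prior is conjugate to a Binomial/Bernoulli likelihood; the update adds successes to α and failures to β.
After batch 1: Beta(8.87+9, 3.16+4) = Beta(17.87, 7.16).
After batch 2: Beta(17.87+5, 7.16+10) = Beta(22.87, 17.16).
For a single future Bernoulli trial, P(success | data) = α/(α+β) = 0.5713.

0.5713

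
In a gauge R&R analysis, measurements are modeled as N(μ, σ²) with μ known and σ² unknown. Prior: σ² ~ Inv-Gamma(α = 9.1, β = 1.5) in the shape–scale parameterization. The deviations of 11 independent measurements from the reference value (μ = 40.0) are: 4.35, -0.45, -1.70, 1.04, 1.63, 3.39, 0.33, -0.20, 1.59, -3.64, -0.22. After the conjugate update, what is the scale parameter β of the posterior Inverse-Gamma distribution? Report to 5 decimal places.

28.11030

With known mean μ and an Inverse-Gamma(α, β) prior on σ², the Normal likelihood is conjugate: posterior is Inv-Gamma(α + n/2, β + Σ(xᵢ−μ)²/2).
Σ(xᵢ−μ)² = (4.35)² + (-0.45)² + (-1.70)² + (1.04)² + (1.63)² + (3.39)² + (0.33)² + (-0.20)² + (1.59)² + (-3.64)² + (-0.22)² = 53.2206.
Posterior: Inv-Gamma(9.1 + 11/2, 1.5 + 53.2206/2) = Inv-Gamma(14.60, 28.11030).
Posterior β = 28.11030.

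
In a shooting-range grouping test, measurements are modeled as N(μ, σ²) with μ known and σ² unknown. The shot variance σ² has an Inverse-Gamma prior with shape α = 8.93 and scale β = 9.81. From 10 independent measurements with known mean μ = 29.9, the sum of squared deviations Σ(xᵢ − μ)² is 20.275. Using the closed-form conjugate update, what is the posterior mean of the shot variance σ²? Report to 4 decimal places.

1.5427

With known mean μ and an Inverse-Gamma(α, β) prior on σ², the Normal likelihood is conjugate: posterior is Inv-Gamma(α + n/2, β + Σ(xᵢ−μ)²/2).
Posterior: Inv-Gamma(8.93 + 10/2, 9.81 + 20.275/2) = Inv-Gamma(13.93, 19.9475).
E[σ²|data] = β/(α−1) = 19.9475/12.93 = 1.5427.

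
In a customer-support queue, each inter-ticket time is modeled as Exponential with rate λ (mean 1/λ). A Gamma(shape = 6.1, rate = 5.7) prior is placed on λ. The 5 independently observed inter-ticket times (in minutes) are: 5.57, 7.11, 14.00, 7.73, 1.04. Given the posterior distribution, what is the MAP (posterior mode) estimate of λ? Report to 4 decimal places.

0.2454

With a Gamma(shape α, rate β) prior on the exponential rate λ, the posterior after n observations with total T = Σxᵢ is Gamma(α+n, β+T).
Sum of observations T = 35.45 minutes; n = 5.
Posterior: Gamma(6.1+5, 5.7+35.45) = Gamma(11.1, 41.15).
Mode = (α−1)/β = 0.2454.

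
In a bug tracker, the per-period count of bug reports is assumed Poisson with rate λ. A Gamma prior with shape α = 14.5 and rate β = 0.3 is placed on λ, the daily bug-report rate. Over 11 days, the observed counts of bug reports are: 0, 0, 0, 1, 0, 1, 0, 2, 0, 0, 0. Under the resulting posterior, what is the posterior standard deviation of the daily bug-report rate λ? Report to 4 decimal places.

0.3806

With a Gamma(shape α, rate β) prior, the Poisson likelihood is conjugate: the posterior is Gamma(α + ΣXᵢ, β + n).
Sum of counts S = 4 over n = 11 days.
Posterior: Gamma(α+S, β+n) = Gamma(14.5+4, 0.3+11) = Gamma(18.5, 11.3).
SD = √α/β = √18.5/11.3 = 0.3806.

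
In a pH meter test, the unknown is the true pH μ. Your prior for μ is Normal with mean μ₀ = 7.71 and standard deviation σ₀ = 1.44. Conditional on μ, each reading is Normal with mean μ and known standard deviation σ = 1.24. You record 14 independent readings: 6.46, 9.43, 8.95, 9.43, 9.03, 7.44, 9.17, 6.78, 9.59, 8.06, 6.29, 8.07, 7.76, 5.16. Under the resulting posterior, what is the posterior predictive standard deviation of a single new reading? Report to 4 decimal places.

1.2814

For Normal data with known variance σ², a Normal(μ₀, σ₀²) prior on μ is conjugate. Posterior precision = 1/σ₀² + n/σ²; posterior mean is the precision-weighted average of μ₀ and x̄.
σ₀² = 1.44² = 2.0736, σ² = 1.24² = 1.5376; σ² + n·σ₀² = 1.5376 + 14·2.0736 = 30.568.
Posterior precision = 1/σ₀² + n/σ² = 1/2.0736 + 14/1.5376 = (σ² + n·σ₀²)/(σ₀²σ²) = 30.568/(2.0736·1.5376); posterior variance σₙ² = σ₀²σ²/(σ² + n·σ₀²) = 2.0736·1.5376/30.568 = 0.104304.
Predictive variance for one new observation = σₙ² + σ² = 2.0736·1.5376/30.568 + 1.5376 = σ²·(σ₀² + 30.568)/30.568 = 1.5376·32.6416/30.568 = 1.641904; SD = √(1.5376·32.6416/30.568) = 1.2814.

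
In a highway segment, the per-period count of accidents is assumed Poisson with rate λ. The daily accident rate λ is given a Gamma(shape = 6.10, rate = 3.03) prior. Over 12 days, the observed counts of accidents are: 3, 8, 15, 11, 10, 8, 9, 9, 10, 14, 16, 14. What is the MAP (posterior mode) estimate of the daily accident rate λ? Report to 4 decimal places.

8.7891

With a Gamma(shape α, rate β) prior, the Poisson likelihood is conjugate: the posterior is Gamma(α + ΣXᵢ, β + n).
Sum of counts S = 127 over n = 12 days.
Posterior: Gamma(α+S, β+n) = Gamma(6.10+127, 3.03+12) = Gamma(133.10, 15.03).
Mode of Gamma(α,β) for α≥1 is (α−1)/β = 132.10/15.03 = 8.7891.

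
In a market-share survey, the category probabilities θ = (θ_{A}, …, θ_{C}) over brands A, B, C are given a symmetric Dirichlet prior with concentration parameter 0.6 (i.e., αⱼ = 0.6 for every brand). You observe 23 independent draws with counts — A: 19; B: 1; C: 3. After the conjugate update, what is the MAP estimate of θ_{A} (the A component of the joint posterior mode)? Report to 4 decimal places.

The Dirichlet prior is conjugate to the Multinomial likelihood: each posterior αⱼ = prior αⱼ + observed count nⱼ.
Posterior concentration: (19.6, 1.6, 3.6), total = 24.8.
Joint mode component: (α_{A}−1)/(Σα−K) = 18.6/21.8 = 0.8532.

0.8532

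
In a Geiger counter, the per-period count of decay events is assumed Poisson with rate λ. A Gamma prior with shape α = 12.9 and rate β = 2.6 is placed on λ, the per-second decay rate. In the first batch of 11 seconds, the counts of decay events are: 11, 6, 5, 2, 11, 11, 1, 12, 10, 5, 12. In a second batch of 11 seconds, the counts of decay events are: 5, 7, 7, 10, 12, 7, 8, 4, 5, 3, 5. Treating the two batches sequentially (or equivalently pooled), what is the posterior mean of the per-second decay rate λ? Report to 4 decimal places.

With a Gamma(shape α, rate β) prior, the Poisson likelihood is conjugate: the posterior is Gamma(α + ΣXᵢ, β + n).
Batch 1: sum of counts S = 86 over n = 11 seconds.
After batch 1: Gamma(α+S, β+n) = Gamma(12.9+86, 2.6+11) = Gamma(98.9, 13.6).
Batch 2: sum of counts S = 73 over n = 11 seconds.
After batch 2: Gamma(α+S, β+n) = Gamma(98.9+73, 13.6+11) = Gamma(171.9, 24.6).
Posterior mean = α/β = 171.9/24.6 = 6.9878.

6.9878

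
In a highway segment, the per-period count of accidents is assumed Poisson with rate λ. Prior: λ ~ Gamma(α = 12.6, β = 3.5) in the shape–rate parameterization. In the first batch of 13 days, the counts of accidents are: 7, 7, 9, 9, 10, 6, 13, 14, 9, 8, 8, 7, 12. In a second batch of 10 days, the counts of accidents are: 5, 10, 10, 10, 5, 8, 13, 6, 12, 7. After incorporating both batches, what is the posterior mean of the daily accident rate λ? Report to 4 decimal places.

With a Gamma(shape α, rate β) prior, the Poisson likelihood is conjugate: the posterior is Gamma(α + ΣXᵢ, β + n).
Batch 1: sum of counts S = 119 over n = 13 days.
After batch 1: Gamma(α+S, β+n) = Gamma(12.6+119, 3.5+13) = Gamma(131.6, 16.5).
Batch 2: sum of counts S = 86 over n = 10 days.
After batch 2: Gamma(α+S, β+n) = Gamma(131.6+86, 16.5+10) = Gamma(217.6, 26.5).
Posterior mean = α/β = 217.6/26.5 = 8.2113.

8.2113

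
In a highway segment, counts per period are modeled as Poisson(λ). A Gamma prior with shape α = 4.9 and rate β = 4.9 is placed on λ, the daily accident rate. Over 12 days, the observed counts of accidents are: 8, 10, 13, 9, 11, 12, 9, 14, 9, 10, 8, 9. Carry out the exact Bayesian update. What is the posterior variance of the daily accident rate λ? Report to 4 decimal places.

With a Gamma(shape α, rate β) prior, the Poisson likelihood is conjugate: the posterior is Gamma(α + ΣXᵢ, β + n).
Sum of counts S = 122 over n = 12 days.
Posterior: Gamma(α+S, β+n) = Gamma(4.9+122, 4.9+12) = Gamma(126.9, 16.9).
Var = α/β² = 126.9/16.9² = 0.4443.

0.4443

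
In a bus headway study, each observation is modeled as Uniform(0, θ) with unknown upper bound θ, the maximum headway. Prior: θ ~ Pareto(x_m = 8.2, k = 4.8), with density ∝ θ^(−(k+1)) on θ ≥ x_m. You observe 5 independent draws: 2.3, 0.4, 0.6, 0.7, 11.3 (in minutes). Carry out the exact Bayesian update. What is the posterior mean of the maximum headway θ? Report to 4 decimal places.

A Pareto(scale x_m, shape k) prior on the upper bound θ of Uniform(0, θ) is conjugate: posterior is Pareto(max(x_m, max xᵢ), k + n).
Sample maximum = 11.3; prior scale x_m = 8.2 → posterior scale = max = 11.3.
Posterior shape = 4.8 + 5 = 9.8.
E[θ|data] = k·x_m/(k−1) = 9.8·11.3/8.8 = 12.5841.

12.5841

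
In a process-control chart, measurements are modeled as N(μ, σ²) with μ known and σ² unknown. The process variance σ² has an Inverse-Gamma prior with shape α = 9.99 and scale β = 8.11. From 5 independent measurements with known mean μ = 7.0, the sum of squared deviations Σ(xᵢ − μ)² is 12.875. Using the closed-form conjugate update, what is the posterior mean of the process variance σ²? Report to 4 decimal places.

1.2661

With known mean μ and an Inverse-Gamma(α, β) prior on σ², the Normal likelihood is conjugate: posterior is Inv-Gamma(α + n/2, β + Σ(xᵢ−μ)²/2).
Posterior: Inv-Gamma(9.99 + 5/2, 8.11 + 12.875/2) = Inv-Gamma(12.49, 14.5475).
E[σ²|data] = β/(α−1) = 14.5475/11.49 = 1.2661.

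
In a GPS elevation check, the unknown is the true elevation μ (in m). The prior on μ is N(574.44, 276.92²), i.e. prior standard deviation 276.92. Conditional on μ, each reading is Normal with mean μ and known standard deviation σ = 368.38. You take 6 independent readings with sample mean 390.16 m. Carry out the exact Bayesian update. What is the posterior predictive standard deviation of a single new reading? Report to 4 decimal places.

For Normal data with known variance σ², a Normal(μ₀, σ₀²) prior on μ is conjugate. Posterior precision = 1/σ₀² + n/σ²; posterior mean is the precision-weighted average of μ₀ and x̄.
σ₀² = 276.92² = 76684.6864, σ² = 368.38² = 135703.8244; σ² + n·σ₀² = 135703.8244 + 6·76684.6864 = 595811.9428.
Posterior precision = 1/σ₀² + n/σ² = 1/76684.6864 + 6/135703.8244 = (σ² + n·σ₀²)/(σ₀²σ²) = 595811.9428/(76684.6864·135703.8244); posterior variance σₙ² = σ₀²σ²/(σ² + n·σ₀²) = 76684.6864·135703.8244/595811.9428 = 17465.922500.
Predictive variance for one new observation = σₙ² + σ² = 76684.6864·135703.8244/595811.9428 + 135703.8244 = σ²·(σ₀² + 595811.9428)/595811.9428 = 135703.8244·672496.6292/595811.9428 = 153169.746900; SD = √(135703.8244·672496.6292/595811.9428) = 391.3691.

391.3691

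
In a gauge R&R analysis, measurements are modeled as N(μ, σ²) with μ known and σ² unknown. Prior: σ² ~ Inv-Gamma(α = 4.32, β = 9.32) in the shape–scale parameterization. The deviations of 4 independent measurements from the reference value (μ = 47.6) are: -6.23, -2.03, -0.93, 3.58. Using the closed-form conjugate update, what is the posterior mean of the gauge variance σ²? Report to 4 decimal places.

7.0728

With known mean μ and an Inverse-Gamma(α, β) prior on σ², the Normal likelihood is conjugate: posterior is Inv-Gamma(α + n/2, β + Σ(xᵢ−μ)²/2).
Σ(xᵢ−μ)² = (-6.23)² + (-2.03)² + (-0.93)² + (3.58)² = 56.6151.
Posterior: Inv-Gamma(4.32 + 4/2, 9.32 + 56.6151/2) = Inv-Gamma(6.32, 37.62755).
E[σ²|data] = β/(α−1) = 37.62755/5.32 = 7.0728.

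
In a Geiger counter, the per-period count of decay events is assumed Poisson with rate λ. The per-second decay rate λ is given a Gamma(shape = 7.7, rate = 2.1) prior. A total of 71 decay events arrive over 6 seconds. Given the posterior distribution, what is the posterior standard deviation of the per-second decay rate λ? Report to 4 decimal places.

With a Gamma(shape α, rate β) prior, the Poisson likelihood is conjugate: the posterior is Gamma(α + ΣXᵢ, β + n).
Posterior: Gamma(α+S, β+n) = Gamma(7.7+71, 2.1+6) = Gamma(78.7, 8.1).
SD = √α/β = √78.7/8.1 = 1.0952.

1.0952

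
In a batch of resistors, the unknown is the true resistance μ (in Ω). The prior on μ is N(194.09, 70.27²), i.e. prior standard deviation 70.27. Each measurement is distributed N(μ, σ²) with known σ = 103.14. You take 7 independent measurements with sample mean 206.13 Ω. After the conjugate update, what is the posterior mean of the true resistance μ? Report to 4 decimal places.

For Normal data with known variance σ², a Normal(μ₀, σ₀²) prior on μ is conjugate. Posterior precision = 1/σ₀² + n/σ²; posterior mean is the precision-weighted average of μ₀ and x̄.
n·x̄ = 7·206.13 = 1442.91.
σ₀² = 70.27² = 4937.8729, σ² = 103.14² = 10637.8596; σ² + n·σ₀² = 10637.8596 + 7·4937.8729 = 45202.9699.
Posterior mean = (μ₀/σ₀² + n·x̄/σ²)/(1/σ₀² + n/σ²) = (σ²·μ₀ + σ₀²·n·x̄)/(σ² + n·σ₀²) = (10637.8596·194.09 + 4937.8729·1442.91)/45202.9699 = 9189608.355903/45202.9699 = 203.2966.

203.2966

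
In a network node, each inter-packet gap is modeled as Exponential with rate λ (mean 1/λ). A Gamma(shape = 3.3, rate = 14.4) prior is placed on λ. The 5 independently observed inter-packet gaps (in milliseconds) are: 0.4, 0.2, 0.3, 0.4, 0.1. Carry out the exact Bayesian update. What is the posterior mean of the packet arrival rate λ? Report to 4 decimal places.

0.5253

With a Gamma(shape α, rate β) prior on the exponential rate λ, the posterior after n observations with total T = Σxᵢ is Gamma(α+n, β+T).
Sum of observations T = 1.4 milliseconds; n = 5.
Posterior: Gamma(3.3+5, 14.4+1.4) = Gamma(8.3, 15.8).
Posterior mean of λ = α/β = 8.3/15.8 = 0.5253.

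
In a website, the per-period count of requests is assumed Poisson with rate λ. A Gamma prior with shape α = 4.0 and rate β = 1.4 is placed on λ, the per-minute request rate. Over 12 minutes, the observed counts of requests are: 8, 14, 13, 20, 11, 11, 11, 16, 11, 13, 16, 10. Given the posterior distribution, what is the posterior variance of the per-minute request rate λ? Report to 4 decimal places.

With a Gamma(shape α, rate β) prior, the Poisson likelihood is conjugate: the posterior is Gamma(α + ΣXᵢ, β + n).
Sum of counts S = 154 over n = 12 minutes.
Posterior: Gamma(α+S, β+n) = Gamma(4.0+154, 1.4+12) = Gamma(158.0, 13.4).
Var = α/β² = 158.0/13.4² = 0.8799.

0.8799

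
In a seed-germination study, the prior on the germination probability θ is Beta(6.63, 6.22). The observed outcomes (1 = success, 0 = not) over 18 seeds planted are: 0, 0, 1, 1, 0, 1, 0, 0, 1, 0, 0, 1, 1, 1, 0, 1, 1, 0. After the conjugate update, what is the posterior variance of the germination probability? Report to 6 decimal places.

0.007848

The Beta prior is conjugate to a Binomial/Bernoulli likelihood; the update adds successes to α and failures to β.
Posterior: Beta(α+k, β+n−k) = Beta(6.63+9, 6.22+9) = Beta(15.63, 15.22).
Var = αβ/((α+β)²(α+β+1)) = 15.63·15.22/(30.85²·31.85) = 0.007848.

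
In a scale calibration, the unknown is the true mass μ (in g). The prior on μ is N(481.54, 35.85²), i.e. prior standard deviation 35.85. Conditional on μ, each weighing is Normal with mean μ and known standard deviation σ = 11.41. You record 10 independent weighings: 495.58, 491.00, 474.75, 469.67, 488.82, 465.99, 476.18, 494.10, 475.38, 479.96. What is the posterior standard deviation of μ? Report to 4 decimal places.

3.5900

For Normal data with known variance σ², a Normal(μ₀, σ₀²) prior on μ is conjugate. Posterior precision = 1/σ₀² + n/σ²; posterior mean is the precision-weighted average of μ₀ and x̄.
σ₀² = 35.85² = 1285.2225, σ² = 11.41² = 130.1881; σ² + n·σ₀² = 130.1881 + 10·1285.2225 = 12982.4131.
Posterior precision = 1/σ₀² + n/σ² = 1/1285.2225 + 10/130.1881 = (σ² + n·σ₀²)/(σ₀²σ²) = 12982.4131/(1285.2225·130.1881); posterior variance σₙ² = σ₀²σ²/(σ² + n·σ₀²) = 1285.2225·130.1881/12982.4131 = 12.888257.
Posterior SD = √σₙ² = √(1285.2225·130.1881/12982.4131) = 3.5900.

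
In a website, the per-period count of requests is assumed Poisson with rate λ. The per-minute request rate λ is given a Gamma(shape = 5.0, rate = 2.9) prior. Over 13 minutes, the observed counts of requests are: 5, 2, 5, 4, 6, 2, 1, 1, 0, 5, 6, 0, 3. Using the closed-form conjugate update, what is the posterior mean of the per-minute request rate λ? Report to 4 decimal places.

With a Gamma(shape α, rate β) prior, the Poisson likelihood is conjugate: the posterior is Gamma(α + ΣXᵢ, β + n).
Sum of counts S = 40 over n = 13 minutes.
Posterior: Gamma(α+S, β+n) = Gamma(5.0+40, 2.9+13) = Gamma(45.0, 15.9).
Posterior mean = α/β = 45.0/15.9 = 2.8302.

2.8302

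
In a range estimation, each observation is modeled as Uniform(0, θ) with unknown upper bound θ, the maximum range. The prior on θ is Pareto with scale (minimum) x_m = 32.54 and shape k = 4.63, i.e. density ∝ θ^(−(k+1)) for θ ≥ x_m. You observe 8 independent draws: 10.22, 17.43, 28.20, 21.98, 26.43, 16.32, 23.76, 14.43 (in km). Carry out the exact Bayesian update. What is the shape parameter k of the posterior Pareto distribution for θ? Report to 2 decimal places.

12.63

A Pareto(scale x_m, shape k) prior on the upper bound θ of Uniform(0, θ) is conjugate: posterior is Pareto(max(x_m, max xᵢ), k + n).
Sample maximum = 28.20; prior scale x_m = 32.54 → posterior scale = max = 32.54.
Posterior shape = 4.63 + 8 = 12.63.
Posterior shape k = 12.63.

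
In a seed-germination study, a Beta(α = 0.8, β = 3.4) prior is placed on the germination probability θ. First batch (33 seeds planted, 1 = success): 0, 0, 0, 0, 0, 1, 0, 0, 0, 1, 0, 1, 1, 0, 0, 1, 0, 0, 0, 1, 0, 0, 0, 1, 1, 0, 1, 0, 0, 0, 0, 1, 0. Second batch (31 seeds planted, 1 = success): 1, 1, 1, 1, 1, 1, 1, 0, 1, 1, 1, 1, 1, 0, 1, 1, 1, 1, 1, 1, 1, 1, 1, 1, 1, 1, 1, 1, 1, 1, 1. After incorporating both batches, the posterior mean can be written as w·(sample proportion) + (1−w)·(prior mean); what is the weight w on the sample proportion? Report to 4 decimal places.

0.9384

The Beta prior is conjugate to a Binomial/Bernoulli likelihood; the update adds successes to α and failures to β.
Total number of seeds planted: n = 33 + 31 = 64.
Posterior mean = (α₀+k)/(α₀+β₀+n) = [n/(α₀+β₀+n)]·(k/n) + [(α₀+β₀)/(α₀+β₀+n)]·α₀/(α₀+β₀), so only n and the prior enter the weight.
The weight on the data is w = n/(α₀+β₀+n) = 64/(0.8+3.4+64) = 64/68.2 = 0.9384.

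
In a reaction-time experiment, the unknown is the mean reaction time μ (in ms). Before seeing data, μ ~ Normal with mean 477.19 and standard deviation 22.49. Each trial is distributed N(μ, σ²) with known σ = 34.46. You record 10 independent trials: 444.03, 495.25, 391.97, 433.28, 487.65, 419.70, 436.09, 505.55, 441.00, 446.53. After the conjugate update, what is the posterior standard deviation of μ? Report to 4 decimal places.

For Normal data with known variance σ², a Normal(μ₀, σ₀²) prior on μ is conjugate. Posterior precision = 1/σ₀² + n/σ²; posterior mean is the precision-weighted average of μ₀ and x̄.
σ₀² = 22.49² = 505.8001, σ² = 34.46² = 1187.4916; σ² + n·σ₀² = 1187.4916 + 10·505.8001 = 6245.4926.
Posterior precision = 1/σ₀² + n/σ² = 1/505.8001 + 10/1187.4916 = (σ² + n·σ₀²)/(σ₀²σ²) = 6245.4926/(505.8001·1187.4916); posterior variance σₙ² = σ₀²σ²/(σ² + n·σ₀²) = 505.8001·1187.4916/6245.4926 = 96.170696.
Posterior SD = √σₙ² = √(505.8001·1187.4916/6245.4926) = 9.8067.

9.8067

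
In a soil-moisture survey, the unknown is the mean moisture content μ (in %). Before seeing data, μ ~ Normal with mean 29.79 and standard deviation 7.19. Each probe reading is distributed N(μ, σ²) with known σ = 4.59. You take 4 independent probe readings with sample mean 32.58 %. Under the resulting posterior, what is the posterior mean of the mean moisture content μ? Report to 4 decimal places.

For Normal data with known variance σ², a Normal(μ₀, σ₀²) prior on μ is conjugate. Posterior precision = 1/σ₀² + n/σ²; posterior mean is the precision-weighted average of μ₀ and x̄.
n·x̄ = 4·32.58 = 130.32.
σ₀² = 7.19² = 51.6961, σ² = 4.59² = 21.0681; σ² + n·σ₀² = 21.0681 + 4·51.6961 = 227.8525.
Posterior mean = (μ₀/σ₀² + n·x̄/σ²)/(1/σ₀² + n/σ²) = (σ²·μ₀ + σ₀²·n·x̄)/(σ² + n·σ₀²) = (21.0681·29.79 + 51.6961·130.32)/227.8525 = 7364.654451/227.8525 = 32.3220.

32.3220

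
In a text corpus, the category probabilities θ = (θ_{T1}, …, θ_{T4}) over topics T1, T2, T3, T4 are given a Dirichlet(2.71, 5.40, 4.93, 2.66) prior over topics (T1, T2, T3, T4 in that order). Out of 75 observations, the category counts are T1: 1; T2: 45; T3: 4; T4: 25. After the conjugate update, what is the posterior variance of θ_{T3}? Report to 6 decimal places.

The Dirichlet prior is conjugate to the Multinomial likelihood: each posterior αⱼ = prior αⱼ + observed count nⱼ.
Posterior concentration: (3.71, 50.40, 8.93, 27.66), total = 90.70.
Var[θ_j] = α_j(Σα−α_j)/((Σα)²(Σα+1)) = 8.93·81.77/(90.70²·91.70) = 0.000968.

0.000968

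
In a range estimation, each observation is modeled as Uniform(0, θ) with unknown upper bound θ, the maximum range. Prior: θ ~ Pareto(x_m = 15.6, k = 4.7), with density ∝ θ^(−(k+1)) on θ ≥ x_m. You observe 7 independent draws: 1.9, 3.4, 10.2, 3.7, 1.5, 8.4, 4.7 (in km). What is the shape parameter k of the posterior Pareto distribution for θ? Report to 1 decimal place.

A Pareto(scale x_m, shape k) prior on the upper bound θ of Uniform(0, θ) is conjugate: posterior is Pareto(max(x_m, max xᵢ), k + n).
Sample maximum = 10.2; prior scale x_m = 15.6 → posterior scale = max = 15.6.
Posterior shape = 4.7 + 7 = 11.7.
Posterior shape k = 11.7.

11.7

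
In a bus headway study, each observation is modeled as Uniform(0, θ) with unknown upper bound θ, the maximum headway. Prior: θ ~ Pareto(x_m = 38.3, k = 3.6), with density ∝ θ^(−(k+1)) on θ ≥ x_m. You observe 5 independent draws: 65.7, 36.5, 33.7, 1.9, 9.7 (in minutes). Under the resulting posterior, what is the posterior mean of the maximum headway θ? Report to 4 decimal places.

74.3447

A Pareto(scale x_m, shape k) prior on the upper bound θ of Uniform(0, θ) is conjugate: posterior is Pareto(max(x_m, max xᵢ), k + n).
Sample maximum = 65.7; prior scale x_m = 38.3 → posterior scale = max = 65.7.
Posterior shape = 3.6 + 5 = 8.6.
E[θ|data] = k·x_m/(k−1) = 8.6·65.7/7.6 = 74.3447.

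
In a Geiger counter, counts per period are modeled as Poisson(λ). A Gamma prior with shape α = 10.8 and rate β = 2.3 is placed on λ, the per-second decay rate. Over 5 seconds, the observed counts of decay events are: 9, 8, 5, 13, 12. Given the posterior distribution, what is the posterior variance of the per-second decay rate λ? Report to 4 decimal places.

With a Gamma(shape α, rate β) prior, the Poisson likelihood is conjugate: the posterior is Gamma(α + ΣXᵢ, β + n).
Sum of counts S = 47 over n = 5 seconds.
Posterior: Gamma(α+S, β+n) = Gamma(10.8+47, 2.3+5) = Gamma(57.8, 7.3).
Var = α/β² = 57.8/7.3² = 1.0846.

1.0846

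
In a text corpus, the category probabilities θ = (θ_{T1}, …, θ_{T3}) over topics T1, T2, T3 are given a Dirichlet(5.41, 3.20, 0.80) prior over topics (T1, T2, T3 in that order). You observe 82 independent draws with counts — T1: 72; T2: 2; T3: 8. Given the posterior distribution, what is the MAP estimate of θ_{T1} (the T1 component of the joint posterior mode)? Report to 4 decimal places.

The Dirichlet prior is conjugate to the Multinomial likelihood: each posterior αⱼ = prior αⱼ + observed count nⱼ.
Posterior concentration: (77.41, 5.20, 8.80), total = 91.41.
Joint mode component: (α_{T1}−1)/(Σα−K) = 76.41/88.41 = 0.8643.

0.8643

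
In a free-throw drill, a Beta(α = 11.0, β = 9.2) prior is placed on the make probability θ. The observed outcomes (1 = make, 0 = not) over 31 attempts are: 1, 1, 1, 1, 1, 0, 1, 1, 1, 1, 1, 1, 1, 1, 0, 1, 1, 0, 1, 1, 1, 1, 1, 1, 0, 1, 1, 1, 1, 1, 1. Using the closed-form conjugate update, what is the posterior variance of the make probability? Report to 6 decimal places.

The Beta prior is conjugate to a Binomial/Bernoulli likelihood; the update adds successes to α and failures to β.
Posterior: Beta(α+k, β+n−k) = Beta(11.0+27, 9.2+4) = Beta(38.0, 13.2).
Var = αβ/((α+β)²(α+β+1)) = 38.0·13.2/(51.2²·52.2) = 0.003666.

0.003666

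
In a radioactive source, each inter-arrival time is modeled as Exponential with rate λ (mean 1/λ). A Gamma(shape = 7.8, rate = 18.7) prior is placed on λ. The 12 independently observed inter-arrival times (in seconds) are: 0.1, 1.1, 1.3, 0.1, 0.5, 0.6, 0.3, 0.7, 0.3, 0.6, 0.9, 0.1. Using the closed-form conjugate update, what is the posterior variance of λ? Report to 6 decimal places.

0.030933

With a Gamma(shape α, rate β) prior on the exponential rate λ, the posterior after n observations with total T = Σxᵢ is Gamma(α+n, β+T).
Sum of observations T = 6.6 seconds; n = 12.
Posterior: Gamma(7.8+12, 18.7+6.6) = Gamma(19.8, 25.3).
Var = α/β² = 0.030933.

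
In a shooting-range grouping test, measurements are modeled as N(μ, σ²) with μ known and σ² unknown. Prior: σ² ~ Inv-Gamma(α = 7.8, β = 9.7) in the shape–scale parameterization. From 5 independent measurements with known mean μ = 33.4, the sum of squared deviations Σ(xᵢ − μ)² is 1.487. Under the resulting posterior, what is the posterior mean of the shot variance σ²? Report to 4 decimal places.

1.1230

With known mean μ and an Inverse-Gamma(α, β) prior on σ², the Normal likelihood is conjugate: posterior is Inv-Gamma(α + n/2, β + Σ(xᵢ−μ)²/2).
Posterior: Inv-Gamma(7.8 + 5/2, 9.7 + 1.487/2) = Inv-Gamma(10.30, 10.4435).
E[σ²|data] = β/(α−1) = 10.4435/9.30 = 1.1230.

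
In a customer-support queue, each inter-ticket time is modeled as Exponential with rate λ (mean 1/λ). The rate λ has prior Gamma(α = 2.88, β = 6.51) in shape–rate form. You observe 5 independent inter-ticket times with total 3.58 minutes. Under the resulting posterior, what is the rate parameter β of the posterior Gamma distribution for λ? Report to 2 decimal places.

10.09

With a Gamma(shape α, rate β) prior on the exponential rate λ, the posterior after n observations with total T = Σxᵢ is Gamma(α+n, β+T).
Posterior: Gamma(2.88+5, 6.51+3.58) = Gamma(7.88, 10.09).
Posterior β = 10.09.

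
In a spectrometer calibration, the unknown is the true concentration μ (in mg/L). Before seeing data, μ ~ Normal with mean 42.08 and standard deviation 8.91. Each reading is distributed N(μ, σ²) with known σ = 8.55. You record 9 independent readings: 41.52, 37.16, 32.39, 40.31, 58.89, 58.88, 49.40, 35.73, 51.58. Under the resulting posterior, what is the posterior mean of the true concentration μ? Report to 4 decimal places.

44.8157

For Normal data with known variance σ², a Normal(μ₀, σ₀²) prior on μ is conjugate. Posterior precision = 1/σ₀² + n/σ²; posterior mean is the precision-weighted average of μ₀ and x̄.
Σxᵢ = 41.52 + 37.16 + 32.39 + 40.31 + 58.89 + 58.88 + 49.40 + 35.73 + 51.58 = 405.86, so n·x̄ = 405.86.
σ₀² = 8.91² = 79.3881, σ² = 8.55² = 73.1025; σ² + n·σ₀² = 73.1025 + 9·79.3881 = 787.5954.
Posterior mean = (μ₀/σ₀² + n·x̄/σ²)/(1/σ₀² + n/σ²) = (σ²·μ₀ + σ₀²·n·x̄)/(σ² + n·σ₀²) = (73.1025·42.08 + 79.3881·405.86)/787.5954 = 35296.607466/787.5954 = 44.8157.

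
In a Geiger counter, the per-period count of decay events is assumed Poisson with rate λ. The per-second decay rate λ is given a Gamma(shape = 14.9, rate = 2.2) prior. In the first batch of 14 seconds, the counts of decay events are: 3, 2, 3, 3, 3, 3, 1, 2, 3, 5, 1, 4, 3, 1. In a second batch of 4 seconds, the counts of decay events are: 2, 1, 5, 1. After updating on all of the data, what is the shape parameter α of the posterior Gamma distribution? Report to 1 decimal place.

With a Gamma(shape α, rate β) prior, the Poisson likelihood is conjugate: the posterior is Gamma(α + ΣXᵢ, β + n).
Batch 1: sum of counts S = 37 over n = 14 seconds.
After batch 1: Gamma(α+S, β+n) = Gamma(14.9+37, 2.2+14) = Gamma(51.9, 16.2).
Batch 2: sum of counts S = 9 over n = 4 seconds.
After batch 2: Gamma(α+S, β+n) = Gamma(51.9+9, 16.2+4) = Gamma(60.9, 20.2).
Posterior α = 60.9.

60.9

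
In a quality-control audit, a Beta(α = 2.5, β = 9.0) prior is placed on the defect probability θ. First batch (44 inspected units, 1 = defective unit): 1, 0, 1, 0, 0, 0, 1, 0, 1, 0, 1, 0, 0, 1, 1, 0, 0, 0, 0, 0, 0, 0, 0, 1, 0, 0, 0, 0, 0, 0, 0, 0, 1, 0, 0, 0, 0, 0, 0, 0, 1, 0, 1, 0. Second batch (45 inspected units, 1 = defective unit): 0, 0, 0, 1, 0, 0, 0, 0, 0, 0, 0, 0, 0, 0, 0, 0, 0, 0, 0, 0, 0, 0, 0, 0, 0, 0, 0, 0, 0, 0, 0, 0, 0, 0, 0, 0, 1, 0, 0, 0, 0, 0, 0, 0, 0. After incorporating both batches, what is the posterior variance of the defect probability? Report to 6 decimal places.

0.001285

The Beta prior is conjugate to a Binomial/Bernoulli likelihood; the update adds successes to α and failures to β.
After batch 1: Beta(2.5+11, 9.0+33) = Beta(13.5, 42.0).
After batch 2: Beta(13.5+2, 42.0+43) = Beta(15.5, 85.0).
Var = αβ/((α+β)²(α+β+1)) = 15.5·85.0/(100.5²·101.5) = 0.001285.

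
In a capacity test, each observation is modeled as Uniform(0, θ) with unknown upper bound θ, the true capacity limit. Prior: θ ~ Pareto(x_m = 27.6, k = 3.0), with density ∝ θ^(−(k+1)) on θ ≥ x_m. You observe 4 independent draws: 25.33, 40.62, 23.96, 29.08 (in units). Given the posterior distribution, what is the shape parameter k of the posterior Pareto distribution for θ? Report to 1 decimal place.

A Pareto(scale x_m, shape k) prior on the upper bound θ of Uniform(0, θ) is conjugate: posterior is Pareto(max(x_m, max xᵢ), k + n).
Sample maximum = 40.62; prior scale x_m = 27.6 → posterior scale = max = 40.62.
Posterior shape = 3.0 + 4 = 7.0.
Posterior shape k = 7.0.

7.0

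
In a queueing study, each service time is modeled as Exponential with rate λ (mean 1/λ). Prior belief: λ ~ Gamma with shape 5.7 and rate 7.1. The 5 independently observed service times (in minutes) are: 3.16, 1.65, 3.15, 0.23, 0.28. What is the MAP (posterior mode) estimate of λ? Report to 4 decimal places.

With a Gamma(shape α, rate β) prior on the exponential rate λ, the posterior after n observations with total T = Σxᵢ is Gamma(α+n, β+T).
Sum of observations T = 8.47 minutes; n = 5.
Posterior: Gamma(5.7+5, 7.1+8.47) = Gamma(10.7, 15.57).
Mode = (α−1)/β = 0.6230.

0.6230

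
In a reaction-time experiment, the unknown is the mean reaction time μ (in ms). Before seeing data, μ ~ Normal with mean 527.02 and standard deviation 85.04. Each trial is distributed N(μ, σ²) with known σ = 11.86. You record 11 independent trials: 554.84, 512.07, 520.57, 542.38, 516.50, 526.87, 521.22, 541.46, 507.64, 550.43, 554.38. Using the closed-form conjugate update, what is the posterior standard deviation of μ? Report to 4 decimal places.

3.5728

For Normal data with known variance σ², a Normal(μ₀, σ₀²) prior on μ is conjugate. Posterior precision = 1/σ₀² + n/σ²; posterior mean is the precision-weighted average of μ₀ and x̄.
σ₀² = 85.04² = 7231.8016, σ² = 11.86² = 140.6596; σ² + n·σ₀² = 140.6596 + 11·7231.8016 = 79690.4772.
Posterior precision = 1/σ₀² + n/σ² = 1/7231.8016 + 11/140.6596 = (σ² + n·σ₀²)/(σ₀²σ²) = 79690.4772/(7231.8016·140.6596); posterior variance σₙ² = σ₀²σ²/(σ² + n·σ₀²) = 7231.8016·140.6596/79690.4772 = 12.764666.
Posterior SD = √σₙ² = √(7231.8016·140.6596/79690.4772) = 3.5728.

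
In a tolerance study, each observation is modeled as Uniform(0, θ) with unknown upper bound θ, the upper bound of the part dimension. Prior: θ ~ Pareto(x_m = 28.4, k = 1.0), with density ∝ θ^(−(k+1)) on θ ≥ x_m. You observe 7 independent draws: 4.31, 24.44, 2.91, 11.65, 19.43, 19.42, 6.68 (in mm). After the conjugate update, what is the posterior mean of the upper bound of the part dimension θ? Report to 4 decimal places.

32.4571

A Pareto(scale x_m, shape k) prior on the upper bound θ of Uniform(0, θ) is conjugate: posterior is Pareto(max(x_m, max xᵢ), k + n).
Sample maximum = 24.44; prior scale x_m = 28.4 → posterior scale = max = 28.40.
Posterior shape = 1.0 + 7 = 8.0.
E[θ|data] = k·x_m/(k−1) = 8.0·28.40/7.0 = 32.4571.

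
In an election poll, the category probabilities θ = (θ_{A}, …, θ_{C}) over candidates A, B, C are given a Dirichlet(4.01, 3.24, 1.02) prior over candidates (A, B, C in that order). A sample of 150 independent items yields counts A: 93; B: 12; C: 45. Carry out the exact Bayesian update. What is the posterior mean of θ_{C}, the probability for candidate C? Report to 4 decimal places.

0.2908

The Dirichlet prior is conjugate to the Multinomial likelihood: each posterior αⱼ = prior αⱼ + observed count nⱼ.
Posterior concentration: (97.01, 15.24, 46.02), total = 158.27.
E[θ_{C}|data] = α_{C}/Σα = 46.02/158.27 = 0.2908.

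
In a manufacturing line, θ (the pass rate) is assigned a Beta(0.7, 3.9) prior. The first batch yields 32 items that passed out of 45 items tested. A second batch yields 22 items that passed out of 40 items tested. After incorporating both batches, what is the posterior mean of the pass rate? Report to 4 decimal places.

The Beta prior is conjugate to a Binomial/Bernoulli likelihood; the update adds successes to α and failures to β.
After batch 1: Beta(0.7+32, 3.9+13) = Beta(32.7, 16.9).
After batch 2: Beta(32.7+22, 16.9+18) = Beta(54.7, 34.9).
Posterior mean = α/(α+β) = 54.7/89.6 = 0.6105.

0.6105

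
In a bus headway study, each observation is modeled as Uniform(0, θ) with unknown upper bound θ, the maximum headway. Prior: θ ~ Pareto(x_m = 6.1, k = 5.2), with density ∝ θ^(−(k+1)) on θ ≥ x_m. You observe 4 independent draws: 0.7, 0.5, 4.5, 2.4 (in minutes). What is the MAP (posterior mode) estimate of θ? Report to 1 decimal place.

6.1

A Pareto(scale x_m, shape k) prior on the upper bound θ of Uniform(0, θ) is conjugate: posterior is Pareto(max(x_m, max xᵢ), k + n).
Sample maximum = 4.5; prior scale x_m = 6.1 → posterior scale = max = 6.1.
Posterior shape = 5.2 + 4 = 9.2.
The Pareto density is decreasing on [x_m, ∞), so the mode is x_m = 6.1.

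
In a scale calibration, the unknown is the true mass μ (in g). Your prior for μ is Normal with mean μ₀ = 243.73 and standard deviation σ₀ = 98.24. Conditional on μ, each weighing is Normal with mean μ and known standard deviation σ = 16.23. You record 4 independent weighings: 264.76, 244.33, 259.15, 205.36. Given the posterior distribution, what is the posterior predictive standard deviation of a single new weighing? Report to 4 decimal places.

For Normal data with known variance σ², a Normal(μ₀, σ₀²) prior on μ is conjugate. Posterior precision = 1/σ₀² + n/σ²; posterior mean is the precision-weighted average of μ₀ and x̄.
σ₀² = 98.24² = 9651.0976, σ² = 16.23² = 263.4129; σ² + n·σ₀² = 263.4129 + 4·9651.0976 = 38867.8033.
Posterior precision = 1/σ₀² + n/σ² = 1/9651.0976 + 4/263.4129 = (σ² + n·σ₀²)/(σ₀²σ²) = 38867.8033/(9651.0976·263.4129); posterior variance σₙ² = σ₀²σ²/(σ² + n·σ₀²) = 9651.0976·263.4129/38867.8033 = 65.406928.
Predictive variance for one new observation = σₙ² + σ² = 9651.0976·263.4129/38867.8033 + 263.4129 = σ²·(σ₀² + 38867.8033)/38867.8033 = 263.4129·48518.9009/38867.8033 = 328.819828; SD = √(263.4129·48518.9009/38867.8033) = 18.1334.

18.1334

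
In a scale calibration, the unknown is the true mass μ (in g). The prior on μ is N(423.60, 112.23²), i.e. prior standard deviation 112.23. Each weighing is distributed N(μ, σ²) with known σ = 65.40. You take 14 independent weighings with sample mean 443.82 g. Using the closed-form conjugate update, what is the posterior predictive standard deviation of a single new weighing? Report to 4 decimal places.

67.6420

For Normal data with known variance σ², a Normal(μ₀, σ₀²) prior on μ is conjugate. Posterior precision = 1/σ₀² + n/σ²; posterior mean is the precision-weighted average of μ₀ and x̄.
σ₀² = 112.23² = 12595.5729, σ² = 65.40² = 4277.16; σ² + n·σ₀² = 4277.16 + 14·12595.5729 = 180615.1806.
Posterior precision = 1/σ₀² + n/σ² = 1/12595.5729 + 14/4277.16 = (σ² + n·σ₀²)/(σ₀²σ²) = 180615.1806/(12595.5729·4277.16); posterior variance σₙ² = σ₀²σ²/(σ² + n·σ₀²) = 12595.5729·4277.16/180615.1806 = 298.276592.
Predictive variance for one new observation = σₙ² + σ² = 12595.5729·4277.16/180615.1806 + 4277.16 = σ²·(σ₀² + 180615.1806)/180615.1806 = 4277.16·193210.7535/180615.1806 = 4575.436592; SD = √(4277.16·193210.7535/180615.1806) = 67.6420.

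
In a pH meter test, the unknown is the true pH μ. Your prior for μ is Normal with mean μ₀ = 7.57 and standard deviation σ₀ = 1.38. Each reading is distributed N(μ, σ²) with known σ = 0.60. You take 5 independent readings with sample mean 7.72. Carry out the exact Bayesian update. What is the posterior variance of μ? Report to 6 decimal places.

For Normal data with known variance σ², a Normal(μ₀, σ₀²) prior on μ is conjugate. Posterior precision = 1/σ₀² + n/σ²; posterior mean is the precision-weighted average of μ₀ and x̄.
σ₀² = 1.38² = 1.9044, σ² = 0.60² = 0.36; σ² + n·σ₀² = 0.36 + 5·1.9044 = 9.882.
Posterior precision = 1/σ₀² + n/σ² = 1/1.9044 + 5/0.36 = (σ² + n·σ₀²)/(σ₀²σ²) = 9.882/(1.9044·0.36); posterior variance σₙ² = σ₀²σ²/(σ² + n·σ₀²) = 1.9044·0.36/9.882 = 0.069377.

0.069377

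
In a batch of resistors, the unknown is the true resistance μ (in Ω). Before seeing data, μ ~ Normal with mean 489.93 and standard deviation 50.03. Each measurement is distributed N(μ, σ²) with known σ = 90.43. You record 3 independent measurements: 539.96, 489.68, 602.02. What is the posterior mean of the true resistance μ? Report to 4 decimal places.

515.7585

For Normal data with known variance σ², a Normal(μ₀, σ₀²) prior on μ is conjugate. Posterior precision = 1/σ₀² + n/σ²; posterior mean is the precision-weighted average of μ₀ and x̄.
Σxᵢ = 539.96 + 489.68 + 602.02 = 1631.66, so n·x̄ = 1631.66.
σ₀² = 50.03² = 2503.0009, σ² = 90.43² = 8177.5849; σ² + n·σ₀² = 8177.5849 + 3·2503.0009 = 15686.5876.
Posterior mean = (μ₀/σ₀² + n·x̄/σ²)/(1/σ₀² + n/σ²) = (σ²·μ₀ + σ₀²·n·x̄)/(σ² + n·σ₀²) = (8177.5849·489.93 + 2503.0009·1631.66)/15686.5876 = 8090490.618551/15686.5876 = 515.7585.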